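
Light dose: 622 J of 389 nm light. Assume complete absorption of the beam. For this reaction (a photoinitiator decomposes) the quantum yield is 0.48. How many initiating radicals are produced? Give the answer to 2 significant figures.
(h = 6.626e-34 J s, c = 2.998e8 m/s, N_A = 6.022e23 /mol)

5.8e20 initiating radicals

Photon energy at 389 nm: hc/λ = (6.626e-34)(2.998e8)/(389e-9) = 5.107e-19 J.
Photons incident: 622 / 5.107e-19 = 1.218e21, i.e. 1.218e21/6.022e23 = 0.002023 mol.
Product: Φ × n_abs = 0.48 × 0.002023 = 9.710e-4 mol.
As a count: 9.710e-4 × 6.022e23 = 5.8e20.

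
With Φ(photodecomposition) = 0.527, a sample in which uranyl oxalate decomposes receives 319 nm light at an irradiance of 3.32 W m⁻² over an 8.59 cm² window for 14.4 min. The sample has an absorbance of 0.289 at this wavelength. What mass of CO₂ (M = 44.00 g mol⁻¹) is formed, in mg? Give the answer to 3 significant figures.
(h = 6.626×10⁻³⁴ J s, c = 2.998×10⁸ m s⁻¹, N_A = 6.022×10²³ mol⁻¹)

Photon energy at 319 nm: hc/λ = (6.626×10⁻³⁴)(2.998×10⁸)/(319×10⁻⁹) = 6.227×10⁻¹⁹ J.
Energy delivered: (3.32 W m⁻²)(8.59×10⁻⁴ m²)(864 s) = 2.464 J.
Photons incident: 2.464 / 6.227×10⁻¹⁹ = 3.957×10¹⁸, i.e. 3.957×10¹⁸/6.022×10²³ = 6.571×10⁻⁶ mol.
Fraction absorbed: 1 − 10^(−0.289) = 0.4860.
Photons absorbed: 0.4860 × 6.571×10⁻⁶ = 3.194×10⁻⁶ mol.
Product: Φ × n_abs = 0.527 × 3.194×10⁻⁶ = 1.683×10⁻⁶ mol.
Mass: 1.683×10⁻⁶ × 44.00 = 7.405×10⁻⁵ g = 0.0740 mg.

0.0740 mg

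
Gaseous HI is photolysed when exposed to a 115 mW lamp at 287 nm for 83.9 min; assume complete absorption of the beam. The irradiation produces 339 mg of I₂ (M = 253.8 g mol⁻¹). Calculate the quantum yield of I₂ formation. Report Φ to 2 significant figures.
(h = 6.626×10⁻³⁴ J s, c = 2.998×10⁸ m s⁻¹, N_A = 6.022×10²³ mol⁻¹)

Φ = 0.96

Product: 339 mg / 253.8 g mol⁻¹ = 0.001336 mol.
Photon energy at 287 nm: hc/λ = (6.626×10⁻³⁴)(2.998×10⁸)/(287×10⁻⁹) = 6.922×10⁻¹⁹ J.
Energy delivered: (115 mW)(5034 s) = 578.9 J.
Photons incident: 578.9 / 6.922×10⁻¹⁹ = 8.363×10²⁰, i.e. 8.363×10²⁰/6.022×10²³ = 0.001389 mol.
Φ = 0.001336 mol / 0.001389 mol photons = 0.96.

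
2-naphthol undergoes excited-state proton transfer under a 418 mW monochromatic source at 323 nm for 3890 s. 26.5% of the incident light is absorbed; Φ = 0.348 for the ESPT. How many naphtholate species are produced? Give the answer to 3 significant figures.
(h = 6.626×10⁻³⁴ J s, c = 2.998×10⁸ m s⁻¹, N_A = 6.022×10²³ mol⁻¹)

2.44×10²⁰ species

Photon energy at 323 nm: hc/λ = (6.626×10⁻³⁴)(2.998×10⁸)/(323×10⁻⁹) = 6.150×10⁻¹⁹ J.
Energy delivered: (418 mW)(3890 s) = 1626 J.
Photons incident: 1626 / 6.150×10⁻¹⁹ = 2.644×10²¹, i.e. 2.644×10²¹/6.022×10²³ = 0.004391 mol.
Photons absorbed: 0.265 × 0.004391 = 0.001164 mol.
Product: Φ × n_abs = 0.348 × 0.001164 = 4.051×10⁻⁴ mol.
As a count: 4.051×10⁻⁴ × 6.022×10²³ = 2.44×10²⁰.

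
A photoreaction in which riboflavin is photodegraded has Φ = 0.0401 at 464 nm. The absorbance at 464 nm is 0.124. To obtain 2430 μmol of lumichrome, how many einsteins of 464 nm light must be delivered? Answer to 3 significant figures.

0.244 einstein

Product: 2430 μmol = 0.00243 mol.
Photons that must be absorbed: 0.00243 / 0.0401 = 0.06060 mol.
Fraction absorbed: 1 − 10^(−0.124) = 0.2484.
Incident photons needed: 0.06060 / 0.2484 = 0.2440 mol.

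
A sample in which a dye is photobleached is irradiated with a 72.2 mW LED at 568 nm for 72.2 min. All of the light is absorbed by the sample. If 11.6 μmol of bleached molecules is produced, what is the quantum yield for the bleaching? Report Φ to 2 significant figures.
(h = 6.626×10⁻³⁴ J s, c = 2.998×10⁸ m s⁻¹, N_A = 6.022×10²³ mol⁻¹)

Φ = 0.0078

Product: 11.6 μmol = 1.16×10⁻⁵ mol.
Photon energy at 568 nm: hc/λ = (6.626×10⁻³⁴)(2.998×10⁸)/(568×10⁻⁹) = 3.497×10⁻¹⁹ J.
Energy delivered: (72.2 mW)(4332 s) = 312.8 J.
Photons incident: 312.8 / 3.497×10⁻¹⁹ = 8.945×10²⁰, i.e. 8.945×10²⁰/6.022×10²³ = 0.001485 mol.
Φ = 1.16×10⁻⁵ mol / 0.001485 mol photons = 0.0078.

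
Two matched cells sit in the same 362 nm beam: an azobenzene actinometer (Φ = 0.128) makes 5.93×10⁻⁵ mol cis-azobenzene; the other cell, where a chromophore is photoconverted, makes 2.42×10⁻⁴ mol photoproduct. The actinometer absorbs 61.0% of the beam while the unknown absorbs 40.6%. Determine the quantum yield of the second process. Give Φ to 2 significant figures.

Φ = 0.78

Photons absorbed by the actinometer: 5.93×10⁻⁵ / 0.128 = 4.633×10⁻⁴ mol.
Incident flux: 4.633×10⁻⁴ / 0.610 = 7.595×10⁻⁴ einstein.
Absorbed by unknown: 0.406 × 7.595×10⁻⁴ = 3.084×10⁻⁴ mol.
Φ(unknown) = 2.42×10⁻⁴ / 3.084×10⁻⁴ = 0.78.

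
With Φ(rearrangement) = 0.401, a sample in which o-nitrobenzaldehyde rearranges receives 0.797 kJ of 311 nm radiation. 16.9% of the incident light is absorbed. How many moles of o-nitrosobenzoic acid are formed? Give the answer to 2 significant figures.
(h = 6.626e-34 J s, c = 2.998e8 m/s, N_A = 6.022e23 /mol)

1.4e-4 mol

Photon energy at 311 nm: hc/λ = (6.626e-34)(2.998e8)/(311e-9) = 6.387e-19 J.
Incident energy: 0.797 kJ = 797 J.
Photons incident: 797 / 6.387e-19 = 1.248e21, i.e. 1.248e21/6.022e23 = 0.002072 mol.
Photons absorbed: 0.169 × 0.002072 = 3.502e-4 mol.
Product: Φ × n_abs = 0.401 × 3.502e-4 = 1.404e-4 mol.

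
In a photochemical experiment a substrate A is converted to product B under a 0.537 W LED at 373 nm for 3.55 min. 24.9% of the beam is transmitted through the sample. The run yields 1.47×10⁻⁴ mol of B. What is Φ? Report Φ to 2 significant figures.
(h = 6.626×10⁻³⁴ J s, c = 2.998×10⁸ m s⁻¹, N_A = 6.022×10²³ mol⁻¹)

Φ = 0.55

Photon energy at 373 nm: hc/λ = (6.626×10⁻³⁴)(2.998×10⁸)/(373×10⁻⁹) = 5.326×10⁻¹⁹ J.
Energy delivered: (0.537 W)(213 s) = 114.4 J.
Photons incident: 114.4 / 5.326×10⁻¹⁹ = 2.148×10²⁰, i.e. 2.148×10²⁰/6.022×10²³ = 3.567×10⁻⁴ mol.
Fraction absorbed: 1 − 24.9/100 = 0.7510.
Photons absorbed: 0.7510 × 3.567×10⁻⁴ = 2.679×10⁻⁴ mol.
Φ = 1.47×10⁻⁴ mol / 2.679×10⁻⁴ mol photons = 0.55.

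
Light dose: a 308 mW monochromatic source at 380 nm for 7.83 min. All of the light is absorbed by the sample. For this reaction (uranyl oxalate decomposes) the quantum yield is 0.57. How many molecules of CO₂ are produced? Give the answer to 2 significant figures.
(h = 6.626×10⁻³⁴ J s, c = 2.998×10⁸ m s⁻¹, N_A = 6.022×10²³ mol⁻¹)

Photon energy at 380 nm: hc/λ = (6.626×10⁻³⁴)(2.998×10⁸)/(380×10⁻⁹) = 5.228×10⁻¹⁹ J.
Energy delivered: (308 mW)(469.8 s) = 144.7 J.
Photons incident: 144.7 / 5.228×10⁻¹⁹ = 2.768×10²⁰, i.e. 2.768×10²⁰/6.022×10²³ = 4.596×10⁻⁴ mol.
Product: Φ × n_abs = 0.57 × 4.596×10⁻⁴ = 2.620×10⁻⁴ mol.
As a count: 2.620×10⁻⁴ × 6.022×10²³ = 1.6×10²⁰.

1.6×10²⁰ molecules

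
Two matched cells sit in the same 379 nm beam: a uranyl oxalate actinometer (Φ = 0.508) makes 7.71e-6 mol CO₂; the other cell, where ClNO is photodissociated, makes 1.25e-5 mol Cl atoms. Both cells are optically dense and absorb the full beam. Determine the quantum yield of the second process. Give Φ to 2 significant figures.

Photons absorbed by the actinometer: 7.71e-6 / 0.508 = 1.518e-5 mol.
Φ(unknown) = 1.25e-5 / 1.518e-5 = 0.82.

Φ = 0.82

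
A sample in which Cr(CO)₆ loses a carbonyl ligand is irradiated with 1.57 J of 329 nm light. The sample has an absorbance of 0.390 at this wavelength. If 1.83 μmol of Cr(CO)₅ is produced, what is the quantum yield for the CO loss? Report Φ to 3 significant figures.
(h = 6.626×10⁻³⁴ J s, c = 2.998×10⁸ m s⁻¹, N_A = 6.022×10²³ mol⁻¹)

Φ = 0.715

Product: 1.83 μmol = 1.83×10⁻⁶ mol.
Photon energy at 329 nm: hc/λ = (6.626×10⁻³⁴)(2.998×10⁸)/(329×10⁻⁹) = 6.038×10⁻¹⁹ J.
Photons incident: 1.57 / 6.038×10⁻¹⁹ = 2.600×10¹⁸, i.e. 2.600×10¹⁸/6.022×10²³ = 4.318×10⁻⁶ mol.
Fraction absorbed: 1 − 10^(−0.390) = 0.5926.
Photons absorbed: 0.5926 × 4.318×10⁻⁶ = 2.559×10⁻⁶ mol.
Φ = 1.83×10⁻⁶ mol / 2.559×10⁻⁶ mol photons = 0.715.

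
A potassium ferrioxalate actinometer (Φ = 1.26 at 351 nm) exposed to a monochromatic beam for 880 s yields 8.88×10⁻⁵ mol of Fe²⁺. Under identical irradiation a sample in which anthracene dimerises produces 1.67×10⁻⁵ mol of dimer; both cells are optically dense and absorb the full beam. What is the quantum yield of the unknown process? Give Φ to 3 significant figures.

Photons absorbed by the actinometer: 8.88×10⁻⁵ / 1.26 = 7.048×10⁻⁵ mol.
Φ(unknown) = 1.67×10⁻⁵ / 7.048×10⁻⁵ = 0.237.

Φ = 0.237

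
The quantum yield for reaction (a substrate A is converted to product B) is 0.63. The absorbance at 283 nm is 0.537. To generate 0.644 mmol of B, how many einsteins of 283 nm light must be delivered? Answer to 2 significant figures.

0.0014 einstein

Product: 0.644 mmol = 6.44×10⁻⁴ mol.
Photons that must be absorbed: 6.44×10⁻⁴ / 0.63 = 0.001022 mol.
Fraction absorbed: 1 − 10^(−0.537) = 0.7096.
Incident photons needed: 0.001022 / 0.7096 = 0.001440 mol.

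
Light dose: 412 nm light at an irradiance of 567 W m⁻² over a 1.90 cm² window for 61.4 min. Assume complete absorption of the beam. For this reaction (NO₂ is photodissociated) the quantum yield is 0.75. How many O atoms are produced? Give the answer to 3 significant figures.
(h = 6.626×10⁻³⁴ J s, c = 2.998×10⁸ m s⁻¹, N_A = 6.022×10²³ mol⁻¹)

6.17×10²⁰ atoms

Photon energy at 412 nm: hc/λ = (6.626×10⁻³⁴)(2.998×10⁸)/(412×10⁻⁹) = 4.822×10⁻¹⁹ J.
Energy delivered: (567 W m⁻²)(1.90×10⁻⁴ m²)(3684 s) = 396.9 J.
Photons incident: 396.9 / 4.822×10⁻¹⁹ = 8.231×10²⁰, i.e. 8.231×10²⁰/6.022×10²³ = 0.001367 mol.
Product: Φ × n_abs = 0.75 × 0.001367 = 0.001025 mol.
As a count: 0.001025 × 6.022×10²³ = 6.17×10²⁰.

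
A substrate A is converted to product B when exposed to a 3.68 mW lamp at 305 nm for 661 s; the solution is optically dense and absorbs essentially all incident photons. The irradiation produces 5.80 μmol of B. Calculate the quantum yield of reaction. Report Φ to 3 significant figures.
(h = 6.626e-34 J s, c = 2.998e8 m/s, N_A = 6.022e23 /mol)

Product: 5.80 μmol = 5.80e-6 mol.
Photon energy at 305 nm: hc/λ = (6.626e-34)(2.998e8)/(305e-9) = 6.513e-19 J.
Energy delivered: (3.68 mW)(661 s) = 2.432 J.
Photons incident: 2.432 / 6.513e-19 = 3.734e18, i.e. 3.734e18/6.022e23 = 6.201e-6 mol.
Φ = 5.80e-6 mol / 6.201e-6 mol photons = 0.935.

Φ = 0.935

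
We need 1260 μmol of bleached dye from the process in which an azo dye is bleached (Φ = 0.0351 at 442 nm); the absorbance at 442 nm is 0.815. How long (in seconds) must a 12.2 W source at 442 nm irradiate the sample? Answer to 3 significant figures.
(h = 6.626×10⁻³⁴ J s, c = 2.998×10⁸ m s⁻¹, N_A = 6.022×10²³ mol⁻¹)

t ≈ 940 s

Product: 1260 μmol = 0.00126 mol.
Photons that must be absorbed: 0.00126 / 0.0351 = 0.03590 mol.
Fraction absorbed: 1 − 10^(−0.815) = 0.8469.
Incident photons needed: 0.03590 / 0.8469 = 0.04239 mol.
Photon energy: hc/λ = 4.494×10⁻¹⁹ J; per mole, 2.706×10⁵ J mol⁻¹.
Energy required: 0.04239 × 2.706×10⁵ = 1.147×10⁴ J.
Time: 1.147×10⁴ J / 12.2 W = 940 s.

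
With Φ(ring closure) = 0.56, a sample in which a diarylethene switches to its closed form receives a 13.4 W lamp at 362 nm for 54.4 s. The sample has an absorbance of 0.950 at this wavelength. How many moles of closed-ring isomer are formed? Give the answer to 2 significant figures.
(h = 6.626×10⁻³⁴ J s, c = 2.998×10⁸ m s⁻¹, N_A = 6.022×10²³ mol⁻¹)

0.0011 mol

Photon energy at 362 nm: hc/λ = (6.626×10⁻³⁴)(2.998×10⁸)/(362×10⁻⁹) = 5.487×10⁻¹⁹ J.
Energy delivered: (13.4 W)(54.4 s) = 729.0 J.
Photons incident: 729.0 / 5.487×10⁻¹⁹ = 1.329×10²¹, i.e. 1.329×10²¹/6.022×10²³ = 0.002207 mol.
Fraction absorbed: 1 − 10^(−0.950) = 0.8878.
Photons absorbed: 0.8878 × 0.002207 = 0.001959 mol.
Product: Φ × n_abs = 0.56 × 0.001959 = 0.001097 mol.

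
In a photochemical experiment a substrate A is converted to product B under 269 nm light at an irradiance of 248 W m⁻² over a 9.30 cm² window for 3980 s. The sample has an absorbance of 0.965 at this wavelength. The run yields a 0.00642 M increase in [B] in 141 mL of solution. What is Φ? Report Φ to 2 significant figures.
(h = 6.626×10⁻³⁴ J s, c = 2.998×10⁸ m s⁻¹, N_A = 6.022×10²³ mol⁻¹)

Φ = 0.49

Product: (0.00642 M)(0.141 L) = 9.052×10⁻⁴ mol.
Photon energy at 269 nm: hc/λ = (6.626×10⁻³⁴)(2.998×10⁸)/(269×10⁻⁹) = 7.385×10⁻¹⁹ J.
Energy delivered: (248 W m⁻²)(9.30×10⁻⁴ m²)(3980 s) = 917.9 J.
Photons incident: 917.9 / 7.385×10⁻¹⁹ = 1.243×10²¹, i.e. 1.243×10²¹/6.022×10²³ = 0.002064 mol.
Fraction absorbed: 1 − 10^(−0.965) = 0.8916.
Photons absorbed: 0.8916 × 0.002064 = 0.001840 mol.
Φ = 9.052×10⁻⁴ mol / 0.001840 mol photons = 0.49.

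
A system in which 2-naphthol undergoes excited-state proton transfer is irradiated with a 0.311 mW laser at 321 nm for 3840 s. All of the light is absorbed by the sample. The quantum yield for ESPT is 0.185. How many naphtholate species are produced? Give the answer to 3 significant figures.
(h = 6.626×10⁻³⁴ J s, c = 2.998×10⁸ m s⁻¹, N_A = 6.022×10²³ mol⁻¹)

3.57×10¹⁷ species

Photon energy at 321 nm: hc/λ = (6.626×10⁻³⁴)(2.998×10⁸)/(321×10⁻⁹) = 6.188×10⁻¹⁹ J.
Energy delivered: (0.311 mW)(3840 s) = 1.194 J.
Photons incident: 1.194 / 6.188×10⁻¹⁹ = 1.930×10¹⁸, i.e. 1.930×10¹⁸/6.022×10²³ = 3.205×10⁻⁶ mol.
Product: Φ × n_abs = 0.185 × 3.205×10⁻⁶ = 5.929×10⁻⁷ mol.
As a count: 5.929×10⁻⁷ × 6.022×10²³ = 3.57×10¹⁷.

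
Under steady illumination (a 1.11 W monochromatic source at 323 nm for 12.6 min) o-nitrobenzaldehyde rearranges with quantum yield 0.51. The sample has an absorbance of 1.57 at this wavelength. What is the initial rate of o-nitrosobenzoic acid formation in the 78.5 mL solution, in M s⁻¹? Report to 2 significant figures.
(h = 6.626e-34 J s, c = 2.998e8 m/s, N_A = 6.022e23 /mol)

Photon energy at 323 nm: hc/λ = (6.626e-34)(2.998e8)/(323e-9) = 6.150e-19 J.
Energy delivered: (1.11 W)(756 s) = 839.2 J.
Photons incident: 839.2 / 6.150e-19 = 1.365e21, i.e. 1.365e21/6.022e23 = 0.002267 mol.
Fraction absorbed: 1 − 10^(−1.57) = 0.9731.
Photons absorbed: 0.9731 × 0.002267 = 0.002206 mol.
Product formed: 0.51 × 0.002206 = 0.001125 mol.
Rate: 0.001125 mol / (756 s × 0.0785 L) = 1.9e-5 M s⁻¹.

1.9e-5 M s⁻¹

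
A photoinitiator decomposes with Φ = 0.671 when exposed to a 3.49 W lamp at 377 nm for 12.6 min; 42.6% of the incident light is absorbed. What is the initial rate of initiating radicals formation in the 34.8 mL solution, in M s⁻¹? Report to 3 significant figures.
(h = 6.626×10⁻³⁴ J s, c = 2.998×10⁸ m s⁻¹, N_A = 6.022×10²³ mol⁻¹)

9.03×10⁻⁵ M s⁻¹

Photon energy at 377 nm: hc/λ = (6.626×10⁻³⁴)(2.998×10⁸)/(377×10⁻⁹) = 5.269×10⁻¹⁹ J.
Energy delivered: (3.49 W)(756 s) = 2638 J.
Photons incident: 2638 / 5.269×10⁻¹⁹ = 5.007×10²¹, i.e. 5.007×10²¹/6.022×10²³ = 0.008315 mol.
Photons absorbed: 0.426 × 0.008315 = 0.003542 mol.
Product formed: 0.671 × 0.003542 = 0.002377 mol.
Rate: 0.002377 mol / (756 s × 0.0348 L) = 9.03×10⁻⁵ M s⁻¹.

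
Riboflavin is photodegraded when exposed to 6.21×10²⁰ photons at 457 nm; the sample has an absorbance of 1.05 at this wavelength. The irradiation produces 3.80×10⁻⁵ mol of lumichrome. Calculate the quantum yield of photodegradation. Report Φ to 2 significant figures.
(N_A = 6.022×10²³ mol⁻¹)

Moles of photons: 6.21×10²⁰ / 6.022×10²³ = 0.001031 mol.
Fraction absorbed: 1 − 10^(−1.05) = 0.9109.
Photons absorbed: 0.9109 × 0.001031 = 9.391×10⁻⁴ mol.
Φ = 3.80×10⁻⁵ mol / 9.391×10⁻⁴ mol photons = 0.040.

Φ = 0.040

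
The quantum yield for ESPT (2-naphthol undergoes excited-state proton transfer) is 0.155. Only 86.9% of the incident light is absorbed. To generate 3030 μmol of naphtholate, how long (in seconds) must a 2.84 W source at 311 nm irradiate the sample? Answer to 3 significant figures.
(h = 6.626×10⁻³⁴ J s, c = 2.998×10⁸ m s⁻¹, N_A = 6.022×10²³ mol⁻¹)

t ≈ 3050 s

Product: 3030 μmol = 0.00303 mol.
Photons that must be absorbed: 0.00303 / 0.155 = 0.01955 mol.
Incident photons needed: 0.01955 / 0.869 = 0.02250 mol.
Photon energy: hc/λ = 6.387×10⁻¹⁹ J; per mole, 3.846×10⁵ J mol⁻¹.
Energy required: 0.02250 × 3.846×10⁵ = 8654 J.
Time: 8654 J / 2.84 W = 3050 s.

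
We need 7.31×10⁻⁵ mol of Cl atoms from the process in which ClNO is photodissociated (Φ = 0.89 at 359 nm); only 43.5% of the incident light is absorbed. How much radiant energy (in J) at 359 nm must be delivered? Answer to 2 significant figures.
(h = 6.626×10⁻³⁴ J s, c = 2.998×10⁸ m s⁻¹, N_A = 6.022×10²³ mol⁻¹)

63 J

Photons that must be absorbed: 7.31×10⁻⁵ / 0.89 = 8.213×10⁻⁵ mol.
Incident photons needed: 8.213×10⁻⁵ / 0.435 = 1.888×10⁻⁴ mol.
Photon energy: hc/λ = 5.533×10⁻¹⁹ J; per mole, 3.332×10⁵ J mol⁻¹.
Energy required: 1.888×10⁻⁴ × 3.332×10⁵ = 63 J.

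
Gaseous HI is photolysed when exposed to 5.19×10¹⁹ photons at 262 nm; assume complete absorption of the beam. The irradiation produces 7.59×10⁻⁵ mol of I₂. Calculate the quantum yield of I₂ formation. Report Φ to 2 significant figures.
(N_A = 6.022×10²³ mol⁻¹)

Φ = 0.88

Moles of photons: 5.19×10¹⁹ / 6.022×10²³ = 8.618×10⁻⁵ mol.
Φ = 7.59×10⁻⁵ mol / 8.618×10⁻⁵ mol photons = 0.88.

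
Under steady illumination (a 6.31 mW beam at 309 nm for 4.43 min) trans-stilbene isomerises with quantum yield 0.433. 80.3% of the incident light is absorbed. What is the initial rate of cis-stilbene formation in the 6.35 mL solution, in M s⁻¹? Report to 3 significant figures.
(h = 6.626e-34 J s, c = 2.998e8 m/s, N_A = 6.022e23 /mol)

Photon energy at 309 nm: hc/λ = (6.626e-34)(2.998e8)/(309e-9) = 6.429e-19 J.
Energy delivered: (6.31 mW)(265.8 s) = 1.677 J.
Photons incident: 1.677 / 6.429e-19 = 2.608e18, i.e. 2.608e18/6.022e23 = 4.331e-6 mol.
Photons absorbed: 0.803 × 4.331e-6 = 3.478e-6 mol.
Product formed: 0.433 × 3.478e-6 = 1.506e-6 mol.
Rate: 1.506e-6 mol / (265.8 s × 0.00635 L) = 8.92e-7 M s⁻¹.

8.92e-7 M s⁻¹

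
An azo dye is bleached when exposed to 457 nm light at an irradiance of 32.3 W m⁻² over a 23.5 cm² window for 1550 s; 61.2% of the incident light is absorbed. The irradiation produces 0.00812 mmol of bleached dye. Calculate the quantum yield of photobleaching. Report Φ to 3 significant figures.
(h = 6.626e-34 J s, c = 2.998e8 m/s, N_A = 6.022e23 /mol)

Φ = 0.0295

Product: 0.00812 mmol = 8.12e-6 mol.
Photon energy at 457 nm: hc/λ = (6.626e-34)(2.998e8)/(457e-9) = 4.347e-19 J.
Energy delivered: (32.3 W m⁻²)(23.5e-4 m²)(1550 s) = 117.7 J.
Photons incident: 117.7 / 4.347e-19 = 2.708e20, i.e. 2.708e20/6.022e23 = 4.497e-4 mol.
Photons absorbed: 0.612 × 4.497e-4 = 2.752e-4 mol.
Φ = 8.12e-6 mol / 2.752e-4 mol photons = 0.0295.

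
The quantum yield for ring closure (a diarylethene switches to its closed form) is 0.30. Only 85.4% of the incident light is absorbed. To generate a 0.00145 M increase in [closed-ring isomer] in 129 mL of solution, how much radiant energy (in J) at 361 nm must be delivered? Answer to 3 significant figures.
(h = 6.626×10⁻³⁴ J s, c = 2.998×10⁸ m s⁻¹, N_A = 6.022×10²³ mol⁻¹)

242 J

Product: (0.00145 M)(0.129 L) = 1.871×10⁻⁴ mol.
Photons that must be absorbed: 1.871×10⁻⁴ / 0.30 = 6.237×10⁻⁴ mol.
Incident photons needed: 6.237×10⁻⁴ / 0.854 = 7.303×10⁻⁴ mol.
Photon energy: hc/λ = 5.503×10⁻¹⁹ J; per mole, 3.314×10⁵ J mol⁻¹.
Energy required: 7.303×10⁻⁴ × 3.314×10⁵ = 242 J.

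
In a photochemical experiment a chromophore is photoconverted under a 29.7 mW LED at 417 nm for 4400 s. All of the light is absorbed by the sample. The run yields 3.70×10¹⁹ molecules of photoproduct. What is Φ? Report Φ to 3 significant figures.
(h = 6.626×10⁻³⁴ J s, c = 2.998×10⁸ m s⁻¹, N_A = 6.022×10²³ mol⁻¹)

Product: 3.70×10¹⁹ / 6.022×10²³ = 6.144×10⁻⁵ mol.
Photon energy at 417 nm: hc/λ = (6.626×10⁻³⁴)(2.998×10⁸)/(417×10⁻⁹) = 4.764×10⁻¹⁹ J.
Energy delivered: (29.7 mW)(4400 s) = 130.7 J.
Photons incident: 130.7 / 4.764×10⁻¹⁹ = 2.743×10²⁰, i.e. 2.743×10²⁰/6.022×10²³ = 4.555×10⁻⁴ mol.
Φ = 6.144×10⁻⁵ mol / 4.555×10⁻⁴ mol photons = 0.135.

Φ = 0.135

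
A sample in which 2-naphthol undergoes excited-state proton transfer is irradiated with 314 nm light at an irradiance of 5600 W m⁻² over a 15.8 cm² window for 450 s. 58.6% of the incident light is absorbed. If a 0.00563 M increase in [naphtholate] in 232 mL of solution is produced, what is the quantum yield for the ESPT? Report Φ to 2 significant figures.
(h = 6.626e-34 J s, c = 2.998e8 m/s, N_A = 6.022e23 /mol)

Φ = 0.21

Product: (0.00563 M)(0.232 L) = 0.001306 mol.
Photon energy at 314 nm: hc/λ = (6.626e-34)(2.998e8)/(314e-9) = 6.326e-19 J.
Energy delivered: (5600 W m⁻²)(15.8e-4 m²)(450 s) = 3982 J.
Photons incident: 3982 / 6.326e-19 = 6.295e21, i.e. 6.295e21/6.022e23 = 0.01045 mol.
Photons absorbed: 0.586 × 0.01045 = 0.006124 mol.
Φ = 0.001306 mol / 0.006124 mol photons = 0.21.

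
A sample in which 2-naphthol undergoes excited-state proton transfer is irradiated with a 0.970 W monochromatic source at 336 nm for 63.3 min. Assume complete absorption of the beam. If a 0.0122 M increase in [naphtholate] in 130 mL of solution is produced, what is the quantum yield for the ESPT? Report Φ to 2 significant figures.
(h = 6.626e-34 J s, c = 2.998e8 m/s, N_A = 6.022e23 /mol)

Φ = 0.15

Product: (0.0122 M)(0.13 L) = 0.001586 mol.
Photon energy at 336 nm: hc/λ = (6.626e-34)(2.998e8)/(336e-9) = 5.912e-19 J.
Energy delivered: (0.970 W)(3798 s) = 3684 J.
Photons incident: 3684 / 5.912e-19 = 6.231e21, i.e. 6.231e21/6.022e23 = 0.01035 mol.
Φ = 0.001586 mol / 0.01035 mol photons = 0.15.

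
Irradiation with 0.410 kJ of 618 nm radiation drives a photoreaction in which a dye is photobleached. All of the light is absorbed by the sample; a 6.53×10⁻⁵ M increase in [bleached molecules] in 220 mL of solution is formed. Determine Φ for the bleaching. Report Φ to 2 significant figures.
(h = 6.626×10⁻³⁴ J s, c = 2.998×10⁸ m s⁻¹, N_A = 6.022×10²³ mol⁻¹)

Φ = 0.0068

Product: (6.53×10⁻⁵ M)(0.22 L) = 1.437×10⁻⁵ mol.
Photon energy at 618 nm: hc/λ = (6.626×10⁻³⁴)(2.998×10⁸)/(618×10⁻⁹) = 3.214×10⁻¹⁹ J.
Incident energy: 0.410 kJ = 410 J.
Photons incident: 410 / 3.214×10⁻¹⁹ = 1.276×10²¹, i.e. 1.276×10²¹/6.022×10²³ = 0.002119 mol.
Φ = 1.437×10⁻⁵ mol / 0.002119 mol photons = 0.0068.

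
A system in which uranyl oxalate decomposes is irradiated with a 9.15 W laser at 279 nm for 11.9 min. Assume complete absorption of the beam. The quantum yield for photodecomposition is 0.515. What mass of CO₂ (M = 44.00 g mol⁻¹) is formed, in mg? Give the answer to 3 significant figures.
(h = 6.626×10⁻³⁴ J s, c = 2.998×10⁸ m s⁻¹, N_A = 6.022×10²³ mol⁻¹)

Photon energy at 279 nm: hc/λ = (6.626×10⁻³⁴)(2.998×10⁸)/(279×10⁻⁹) = 7.120×10⁻¹⁹ J.
Energy delivered: (9.15 W)(714 s) = 6533 J.
Photons incident: 6533 / 7.120×10⁻¹⁹ = 9.176×10²¹, i.e. 9.176×10²¹/6.022×10²³ = 0.01524 mol.
Product: Φ × n_abs = 0.515 × 0.01524 = 0.007849 mol.
Mass: 0.007849 × 44.00 = 0.3454 g = 345 mg.

345 mg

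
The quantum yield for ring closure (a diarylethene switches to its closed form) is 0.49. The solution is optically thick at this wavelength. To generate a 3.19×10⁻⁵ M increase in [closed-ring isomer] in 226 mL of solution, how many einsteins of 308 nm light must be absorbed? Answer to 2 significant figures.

Product: (3.19×10⁻⁵ M)(0.226 L) = 7.209×10⁻⁶ mol.
Photons that must be absorbed: 7.209×10⁻⁶ / 0.49 = 1.471×10⁻⁵ mol.

1.5×10⁻⁵ einstein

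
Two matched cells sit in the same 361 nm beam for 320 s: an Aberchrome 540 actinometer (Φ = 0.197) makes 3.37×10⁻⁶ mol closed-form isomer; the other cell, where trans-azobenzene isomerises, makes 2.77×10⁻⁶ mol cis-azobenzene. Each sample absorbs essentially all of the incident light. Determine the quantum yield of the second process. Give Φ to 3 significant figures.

Photons absorbed by the actinometer: 3.37×10⁻⁶ / 0.197 = 1.711×10⁻⁵ mol.
Φ(unknown) = 2.77×10⁻⁶ / 1.711×10⁻⁵ = 0.162.

Φ = 0.162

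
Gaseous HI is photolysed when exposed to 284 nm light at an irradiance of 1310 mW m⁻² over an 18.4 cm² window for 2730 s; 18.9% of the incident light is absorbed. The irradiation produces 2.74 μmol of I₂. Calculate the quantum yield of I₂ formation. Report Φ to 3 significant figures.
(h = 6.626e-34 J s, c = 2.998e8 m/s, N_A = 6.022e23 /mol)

Product: 2.74 μmol = 2.74e-6 mol.
Photon energy at 284 nm: hc/λ = (6.626e-34)(2.998e8)/(284e-9) = 6.995e-19 J.
Energy delivered: (1310 mW m⁻²)(18.4e-4 m²)(2730 s) = 6.580 J.
Photons incident: 6.580 / 6.995e-19 = 9.407e18, i.e. 9.407e18/6.022e23 = 1.562e-5 mol.
Photons absorbed: 0.189 × 1.562e-5 = 2.952e-6 mol.
Φ = 2.74e-6 mol / 2.952e-6 mol photons = 0.928.

Φ = 0.928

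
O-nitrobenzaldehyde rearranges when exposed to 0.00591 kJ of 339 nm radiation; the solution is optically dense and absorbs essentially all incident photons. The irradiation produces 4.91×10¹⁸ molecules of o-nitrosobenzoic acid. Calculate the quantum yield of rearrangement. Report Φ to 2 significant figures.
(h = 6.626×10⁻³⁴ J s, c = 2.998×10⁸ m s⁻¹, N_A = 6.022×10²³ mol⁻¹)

Φ = 0.49

Product: 4.91×10¹⁸ / 6.022×10²³ = 8.153×10⁻⁶ mol.
Photon energy at 339 nm: hc/λ = (6.626×10⁻³⁴)(2.998×10⁸)/(339×10⁻⁹) = 5.860×10⁻¹⁹ J.
Incident energy: 0.00591 kJ = 5.91 J.
Photons incident: 5.91 / 5.860×10⁻¹⁹ = 1.009×10¹⁹, i.e. 1.009×10¹⁹/6.022×10²³ = 1.676×10⁻⁵ mol.
Φ = 8.153×10⁻⁶ mol / 1.676×10⁻⁵ mol photons = 0.49.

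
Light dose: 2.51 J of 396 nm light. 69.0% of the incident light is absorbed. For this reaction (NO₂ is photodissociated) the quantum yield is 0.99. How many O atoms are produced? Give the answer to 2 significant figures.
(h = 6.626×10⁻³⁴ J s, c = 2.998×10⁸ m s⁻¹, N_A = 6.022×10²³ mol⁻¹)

Photon energy at 396 nm: hc/λ = (6.626×10⁻³⁴)(2.998×10⁸)/(396×10⁻⁹) = 5.016×10⁻¹⁹ J.
Photons incident: 2.51 / 5.016×10⁻¹⁹ = 5.004×10¹⁸, i.e. 5.004×10¹⁸/6.022×10²³ = 8.310×10⁻⁶ mol.
Photons absorbed: 0.690 × 8.310×10⁻⁶ = 5.734×10⁻⁶ mol.
Product: Φ × n_abs = 0.99 × 5.734×10⁻⁶ = 5.677×10⁻⁶ mol.
As a count: 5.677×10⁻⁶ × 6.022×10²³ = 3.4×10¹⁸.

3.4×10¹⁸ atoms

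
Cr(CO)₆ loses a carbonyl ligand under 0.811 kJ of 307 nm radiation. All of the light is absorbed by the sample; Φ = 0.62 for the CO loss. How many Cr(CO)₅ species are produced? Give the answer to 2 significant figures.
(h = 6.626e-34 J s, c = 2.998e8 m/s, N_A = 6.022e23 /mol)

7.8e20 species

Photon energy at 307 nm: hc/λ = (6.626e-34)(2.998e8)/(307e-9) = 6.471e-19 J.
Incident energy: 0.811 kJ = 811 J.
Photons incident: 811 / 6.471e-19 = 1.253e21, i.e. 1.253e21/6.022e23 = 0.002081 mol.
Product: Φ × n_abs = 0.62 × 0.002081 = 0.001290 mol.
As a count: 0.001290 × 6.022e23 = 7.8e20.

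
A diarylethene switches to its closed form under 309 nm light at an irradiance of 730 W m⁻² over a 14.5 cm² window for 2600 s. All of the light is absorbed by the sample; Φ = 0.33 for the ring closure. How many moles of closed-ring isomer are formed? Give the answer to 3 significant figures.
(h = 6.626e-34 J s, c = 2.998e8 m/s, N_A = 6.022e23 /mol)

Photon energy at 309 nm: hc/λ = (6.626e-34)(2.998e8)/(309e-9) = 6.429e-19 J.
Energy delivered: (730 W m⁻²)(14.5e-4 m²)(2600 s) = 2752 J.
Photons incident: 2752 / 6.429e-19 = 4.281e21, i.e. 4.281e21/6.022e23 = 0.007109 mol.
Product: Φ × n_abs = 0.33 × 0.007109 = 0.002346 mol.

0.00235 mol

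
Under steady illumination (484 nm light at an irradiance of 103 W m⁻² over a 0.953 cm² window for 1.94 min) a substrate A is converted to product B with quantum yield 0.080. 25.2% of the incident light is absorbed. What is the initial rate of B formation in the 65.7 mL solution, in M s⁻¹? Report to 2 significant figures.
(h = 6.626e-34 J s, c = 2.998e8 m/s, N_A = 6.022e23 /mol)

1.2e-8 M s⁻¹

Photon energy at 484 nm: hc/λ = (6.626e-34)(2.998e8)/(484e-9) = 4.104e-19 J.
Energy delivered: (103 W m⁻²)(0.953e-4 m²)(116.4 s) = 1.143 J.
Photons incident: 1.143 / 4.104e-19 = 2.785e18, i.e. 2.785e18/6.022e23 = 4.625e-6 mol.
Photons absorbed: 0.252 × 4.625e-6 = 1.166e-6 mol.
Product formed: 0.080 × 1.166e-6 = 9.328e-8 mol.
Rate: 9.328e-8 mol / (116.4 s × 0.0657 L) = 1.2e-8 M s⁻¹.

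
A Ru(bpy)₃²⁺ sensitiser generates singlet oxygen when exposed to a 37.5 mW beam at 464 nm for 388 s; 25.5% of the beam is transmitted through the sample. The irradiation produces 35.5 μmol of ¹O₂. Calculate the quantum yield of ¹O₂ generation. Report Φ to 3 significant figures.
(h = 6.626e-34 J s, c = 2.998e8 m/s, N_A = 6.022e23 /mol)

Φ = 0.844

Product: 35.5 μmol = 3.55e-5 mol.
Photon energy at 464 nm: hc/λ = (6.626e-34)(2.998e8)/(464e-9) = 4.281e-19 J.
Energy delivered: (37.5 mW)(388 s) = 14.55 J.
Photons incident: 14.55 / 4.281e-19 = 3.399e19, i.e. 3.399e19/6.022e23 = 5.644e-5 mol.
Fraction absorbed: 1 − 25.5/100 = 0.7450.
Photons absorbed: 0.7450 × 5.644e-5 = 4.205e-5 mol.
Φ = 3.55e-5 mol / 4.205e-5 mol photons = 0.844.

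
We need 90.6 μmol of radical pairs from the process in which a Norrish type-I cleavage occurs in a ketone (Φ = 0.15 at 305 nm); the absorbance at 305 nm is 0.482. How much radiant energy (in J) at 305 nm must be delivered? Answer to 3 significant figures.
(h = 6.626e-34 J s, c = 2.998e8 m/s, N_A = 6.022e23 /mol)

353 J

Product: 90.6 μmol = 9.06e-5 mol.
Photons that must be absorbed: 9.06e-5 / 0.15 = 6.040e-4 mol.
Fraction absorbed: 1 − 10^(−0.482) = 0.6704.
Incident photons needed: 6.040e-4 / 0.6704 = 9.010e-4 mol.
Photon energy: hc/λ = 6.513e-19 J; per mole, 3.922e5 J mol⁻¹.
Energy required: 9.010e-4 × 3.922e5 = 353 J.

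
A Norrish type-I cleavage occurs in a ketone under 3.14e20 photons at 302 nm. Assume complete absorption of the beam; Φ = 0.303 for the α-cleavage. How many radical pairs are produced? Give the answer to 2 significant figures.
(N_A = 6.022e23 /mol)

Moles of photons: 3.14e20 / 6.022e23 = 5.214e-4 mol.
Product: Φ × n_abs = 0.303 × 5.214e-4 = 1.580e-4 mol.
As a count: 1.580e-4 × 6.022e23 = 9.5e19.

9.5e19 radical pairs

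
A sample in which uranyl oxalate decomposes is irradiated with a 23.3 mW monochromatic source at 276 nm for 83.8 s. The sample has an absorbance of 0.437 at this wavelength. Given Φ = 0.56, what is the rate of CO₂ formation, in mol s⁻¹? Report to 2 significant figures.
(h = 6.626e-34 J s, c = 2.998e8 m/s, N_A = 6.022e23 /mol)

1.9e-8 mol s⁻¹

Photon energy at 276 nm: hc/λ = (6.626e-34)(2.998e8)/(276e-9) = 7.197e-19 J.
Energy delivered: (23.3 mW)(83.8 s) = 1.953 J.
Photons incident: 1.953 / 7.197e-19 = 2.714e18, i.e. 2.714e18/6.022e23 = 4.507e-6 mol.
Fraction absorbed: 1 − 10^(−0.437) = 0.6344.
Photons absorbed: 0.6344 × 4.507e-6 = 2.859e-6 mol.
Product formed: 0.56 × 2.859e-6 = 1.601e-6 mol.
Rate: 1.601e-6 / 83.8 s = 1.9e-8 mol s⁻¹.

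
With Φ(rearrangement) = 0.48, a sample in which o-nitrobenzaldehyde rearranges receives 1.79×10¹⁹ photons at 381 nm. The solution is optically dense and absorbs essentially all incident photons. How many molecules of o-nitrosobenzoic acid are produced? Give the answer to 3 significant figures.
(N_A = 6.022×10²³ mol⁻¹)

Moles of photons: 1.79×10¹⁹ / 6.022×10²³ = 2.972×10⁻⁵ mol.
Product: Φ × n_abs = 0.48 × 2.972×10⁻⁵ = 1.427×10⁻⁵ mol.
As a count: 1.427×10⁻⁵ × 6.022×10²³ = 8.59×10¹⁸.

8.59×10¹⁸ molecules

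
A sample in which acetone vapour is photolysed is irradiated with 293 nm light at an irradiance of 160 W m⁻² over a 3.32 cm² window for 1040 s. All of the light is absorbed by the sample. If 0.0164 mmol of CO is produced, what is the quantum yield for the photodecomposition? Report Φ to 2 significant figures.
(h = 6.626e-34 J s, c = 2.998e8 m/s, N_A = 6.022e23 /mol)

Product: 0.0164 mmol = 1.64e-5 mol.
Photon energy at 293 nm: hc/λ = (6.626e-34)(2.998e8)/(293e-9) = 6.780e-19 J.
Energy delivered: (160 W m⁻²)(3.32e-4 m²)(1040 s) = 55.24 J.
Photons incident: 55.24 / 6.780e-19 = 8.147e19, i.e. 8.147e19/6.022e23 = 1.353e-4 mol.
Φ = 1.64e-5 mol / 1.353e-4 mol photons = 0.12.

Φ = 0.12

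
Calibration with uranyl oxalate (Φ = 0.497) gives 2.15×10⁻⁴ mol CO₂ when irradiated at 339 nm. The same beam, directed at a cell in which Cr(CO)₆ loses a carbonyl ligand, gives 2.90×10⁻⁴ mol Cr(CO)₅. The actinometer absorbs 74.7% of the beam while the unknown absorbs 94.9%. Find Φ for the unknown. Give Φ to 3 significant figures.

Photons absorbed by the actinometer: 2.15×10⁻⁴ / 0.497 = 4.326×10⁻⁴ mol.
Incident flux: 4.326×10⁻⁴ / 0.747 = 5.791×10⁻⁴ einstein.
Absorbed by unknown: 0.949 × 5.791×10⁻⁴ = 5.496×10⁻⁴ mol.
Φ(unknown) = 2.90×10⁻⁴ / 5.496×10⁻⁴ = 0.528.

Φ = 0.528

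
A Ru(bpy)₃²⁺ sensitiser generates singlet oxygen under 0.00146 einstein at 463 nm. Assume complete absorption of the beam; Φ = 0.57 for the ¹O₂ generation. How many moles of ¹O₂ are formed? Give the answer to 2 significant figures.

Product: Φ × n_abs = 0.57 × 0.00146 = 8.322e-4 mol.

8.3e-4 mol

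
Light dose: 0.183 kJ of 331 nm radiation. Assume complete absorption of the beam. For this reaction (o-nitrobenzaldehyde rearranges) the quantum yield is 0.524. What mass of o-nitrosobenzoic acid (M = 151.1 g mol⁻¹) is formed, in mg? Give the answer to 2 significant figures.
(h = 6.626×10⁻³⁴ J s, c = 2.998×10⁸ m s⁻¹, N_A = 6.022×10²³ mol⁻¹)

Photon energy at 331 nm: hc/λ = (6.626×10⁻³⁴)(2.998×10⁸)/(331×10⁻⁹) = 6.001×10⁻¹⁹ J.
Incident energy: 0.183 kJ = 183 J.
Photons incident: 183 / 6.001×10⁻¹⁹ = 3.049×10²⁰, i.e. 3.049×10²⁰/6.022×10²³ = 5.063×10⁻⁴ mol.
Product: Φ × n_abs = 0.524 × 5.063×10⁻⁴ = 2.653×10⁻⁴ mol.
Mass: 2.653×10⁻⁴ × 151.1 = 0.04009 g = 40 mg.

40 mg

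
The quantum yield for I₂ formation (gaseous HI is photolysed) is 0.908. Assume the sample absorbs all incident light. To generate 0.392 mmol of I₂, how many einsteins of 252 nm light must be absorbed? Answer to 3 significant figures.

4.32e-4 einstein

Product: 0.392 mmol = 3.92e-4 mol.
Photons that must be absorbed: 3.92e-4 / 0.908 = 4.317e-4 mol.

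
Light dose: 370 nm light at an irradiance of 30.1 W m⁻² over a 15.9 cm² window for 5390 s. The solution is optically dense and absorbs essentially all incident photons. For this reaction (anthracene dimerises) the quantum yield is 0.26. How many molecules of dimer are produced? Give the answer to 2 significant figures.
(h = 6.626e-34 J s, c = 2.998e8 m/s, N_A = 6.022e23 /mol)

Photon energy at 370 nm: hc/λ = (6.626e-34)(2.998e8)/(370e-9) = 5.369e-19 J.
Energy delivered: (30.1 W m⁻²)(15.9e-4 m²)(5390 s) = 258.0 J.
Photons incident: 258.0 / 5.369e-19 = 4.805e20, i.e. 4.805e20/6.022e23 = 7.979e-4 mol.
Product: Φ × n_abs = 0.26 × 7.979e-4 = 2.075e-4 mol.
As a count: 2.075e-4 × 6.022e23 = 1.2e20.

1.2e20 molecules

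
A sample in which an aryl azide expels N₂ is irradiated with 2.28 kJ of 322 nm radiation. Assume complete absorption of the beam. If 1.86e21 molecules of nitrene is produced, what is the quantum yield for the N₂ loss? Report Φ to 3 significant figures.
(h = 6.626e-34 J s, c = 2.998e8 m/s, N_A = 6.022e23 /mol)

Φ = 0.503

Product: 1.86e21 / 6.022e23 = 0.003089 mol.
Photon energy at 322 nm: hc/λ = (6.626e-34)(2.998e8)/(322e-9) = 6.169e-19 J.
Incident energy: 2.28 kJ = 2280 J.
Photons incident: 2280 / 6.169e-19 = 3.696e21, i.e. 3.696e21/6.022e23 = 0.006137 mol.
Φ = 0.003089 mol / 0.006137 mol photons = 0.503.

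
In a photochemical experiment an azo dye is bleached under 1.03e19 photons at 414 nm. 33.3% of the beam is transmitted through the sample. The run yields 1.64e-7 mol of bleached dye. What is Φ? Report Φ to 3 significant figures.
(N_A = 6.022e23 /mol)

Moles of photons: 1.03e19 / 6.022e23 = 1.710e-5 mol.
Fraction absorbed: 1 − 33.3/100 = 0.6670.
Photons absorbed: 0.6670 × 1.710e-5 = 1.141e-5 mol.
Φ = 1.64e-7 mol / 1.141e-5 mol photons = 0.0144.

Φ = 0.0144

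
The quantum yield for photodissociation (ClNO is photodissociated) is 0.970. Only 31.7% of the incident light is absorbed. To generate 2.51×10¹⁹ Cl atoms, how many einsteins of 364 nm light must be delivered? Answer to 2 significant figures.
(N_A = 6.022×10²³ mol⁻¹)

1.4×10⁻⁴ einstein

Product: 2.51×10¹⁹ / 6.022×10²³ = 4.168×10⁻⁵ mol.
Photons that must be absorbed: 4.168×10⁻⁵ / 0.970 = 4.297×10⁻⁵ mol.
Incident photons needed: 4.297×10⁻⁵ / 0.317 = 1.356×10⁻⁴ mol.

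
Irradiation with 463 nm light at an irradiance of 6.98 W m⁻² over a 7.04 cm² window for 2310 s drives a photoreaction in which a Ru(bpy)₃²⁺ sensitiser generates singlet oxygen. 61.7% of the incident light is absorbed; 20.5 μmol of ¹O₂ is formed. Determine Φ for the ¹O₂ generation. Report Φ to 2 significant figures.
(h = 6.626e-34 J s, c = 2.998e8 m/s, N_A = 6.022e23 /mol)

Φ = 0.76

Product: 20.5 μmol = 2.05e-5 mol.
Photon energy at 463 nm: hc/λ = (6.626e-34)(2.998e8)/(463e-9) = 4.290e-19 J.
Energy delivered: (6.98 W m⁻²)(7.04e-4 m²)(2310 s) = 11.35 J.
Photons incident: 11.35 / 4.290e-19 = 2.646e19, i.e. 2.646e19/6.022e23 = 4.394e-5 mol.
Photons absorbed: 0.617 × 4.394e-5 = 2.711e-5 mol.
Φ = 2.05e-5 mol / 2.711e-5 mol photons = 0.76.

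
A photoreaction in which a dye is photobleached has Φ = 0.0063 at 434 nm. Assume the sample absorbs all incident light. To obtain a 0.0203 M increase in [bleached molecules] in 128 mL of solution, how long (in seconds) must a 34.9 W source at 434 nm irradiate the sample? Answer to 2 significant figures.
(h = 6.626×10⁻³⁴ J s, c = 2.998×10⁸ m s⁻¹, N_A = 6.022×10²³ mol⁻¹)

t ≈ 3300 s

Product: (0.0203 M)(0.128 L) = 0.002598 mol.
Photons that must be absorbed: 0.002598 / 0.0063 = 0.4124 mol.
Photon energy: hc/λ = 4.577×10⁻¹⁹ J; per mole, 2.756×10⁵ J mol⁻¹.
Energy required: 0.4124 × 2.756×10⁵ = 1.137×10⁵ J.
Time: 1.137×10⁵ J / 34.9 W = 3300 s.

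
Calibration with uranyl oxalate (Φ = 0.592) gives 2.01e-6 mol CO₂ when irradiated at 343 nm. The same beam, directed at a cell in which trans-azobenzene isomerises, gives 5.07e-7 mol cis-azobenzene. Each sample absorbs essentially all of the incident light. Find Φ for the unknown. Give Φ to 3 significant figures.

Φ = 0.149

Photons absorbed by the actinometer: 2.01e-6 / 0.592 = 3.395e-6 mol.
Φ(unknown) = 5.07e-7 / 3.395e-6 = 0.149.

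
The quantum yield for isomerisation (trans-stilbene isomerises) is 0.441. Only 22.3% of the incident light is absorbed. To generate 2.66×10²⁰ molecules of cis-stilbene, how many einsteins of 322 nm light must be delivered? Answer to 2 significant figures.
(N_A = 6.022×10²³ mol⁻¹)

0.0045 einstein

Product: 2.66×10²⁰ / 6.022×10²³ = 4.417×10⁻⁴ mol.
Photons that must be absorbed: 4.417×10⁻⁴ / 0.441 = 0.001002 mol.
Incident photons needed: 0.001002 / 0.223 = 0.004493 mol.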